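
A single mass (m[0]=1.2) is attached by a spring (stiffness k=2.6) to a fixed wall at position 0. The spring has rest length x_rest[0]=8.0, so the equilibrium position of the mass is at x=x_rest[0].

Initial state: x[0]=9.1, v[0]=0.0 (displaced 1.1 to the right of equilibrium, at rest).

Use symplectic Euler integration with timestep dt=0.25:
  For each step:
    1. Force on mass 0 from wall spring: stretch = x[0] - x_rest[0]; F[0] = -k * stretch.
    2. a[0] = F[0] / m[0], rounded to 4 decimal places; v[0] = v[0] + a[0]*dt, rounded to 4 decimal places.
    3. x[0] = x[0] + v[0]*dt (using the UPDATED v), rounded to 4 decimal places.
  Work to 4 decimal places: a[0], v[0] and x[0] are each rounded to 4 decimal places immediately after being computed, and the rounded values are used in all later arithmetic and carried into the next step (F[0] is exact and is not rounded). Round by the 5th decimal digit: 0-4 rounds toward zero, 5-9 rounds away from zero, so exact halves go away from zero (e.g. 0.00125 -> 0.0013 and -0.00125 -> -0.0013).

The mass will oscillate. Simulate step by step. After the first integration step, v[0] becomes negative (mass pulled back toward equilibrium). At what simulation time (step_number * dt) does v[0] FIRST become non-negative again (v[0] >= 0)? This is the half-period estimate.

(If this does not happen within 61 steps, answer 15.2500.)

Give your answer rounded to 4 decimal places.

Step 0: x=[9.1000] v=[0.0000]
Step 1: x=[8.9511] v=[-0.5958]
Step 2: x=[8.6734] v=[-1.1110]
Step 3: x=[8.3045] v=[-1.4758]
Step 4: x=[7.8943] v=[-1.6408]
Step 5: x=[7.4984] v=[-1.5836]
Step 6: x=[7.1704] v=[-1.3119]
Step 7: x=[6.9548] v=[-0.8625]
Step 8: x=[6.8807] v=[-0.2964]
Step 9: x=[6.9582] v=[0.3099]
First v>=0 after going negative at step 9, time=2.2500

Answer: 2.2500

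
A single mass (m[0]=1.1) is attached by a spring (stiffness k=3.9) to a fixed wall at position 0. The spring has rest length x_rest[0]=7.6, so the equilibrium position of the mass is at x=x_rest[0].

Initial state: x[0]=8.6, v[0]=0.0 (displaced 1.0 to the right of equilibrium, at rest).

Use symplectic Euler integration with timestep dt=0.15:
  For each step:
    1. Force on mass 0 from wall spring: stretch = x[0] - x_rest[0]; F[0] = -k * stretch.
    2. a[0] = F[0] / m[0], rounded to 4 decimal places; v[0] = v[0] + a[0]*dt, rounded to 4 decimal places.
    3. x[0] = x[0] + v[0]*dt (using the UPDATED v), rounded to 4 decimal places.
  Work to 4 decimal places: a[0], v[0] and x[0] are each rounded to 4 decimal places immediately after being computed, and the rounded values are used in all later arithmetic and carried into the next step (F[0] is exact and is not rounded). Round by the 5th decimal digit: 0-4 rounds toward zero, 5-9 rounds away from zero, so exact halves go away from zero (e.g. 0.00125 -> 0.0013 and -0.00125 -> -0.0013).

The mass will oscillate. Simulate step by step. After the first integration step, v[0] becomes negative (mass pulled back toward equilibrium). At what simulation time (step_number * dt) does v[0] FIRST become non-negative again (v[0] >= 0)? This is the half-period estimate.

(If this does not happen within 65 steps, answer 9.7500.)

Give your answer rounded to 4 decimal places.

Answer: 1.8000

Derivation:
Step 0: x=[8.6000] v=[0.0000]
Step 1: x=[8.5202] v=[-0.5318]
Step 2: x=[8.3670] v=[-1.0212]
Step 3: x=[8.1526] v=[-1.4291]
Step 4: x=[7.8942] v=[-1.7230]
Step 5: x=[7.6123] v=[-1.8795]
Step 6: x=[7.3294] v=[-1.8860]
Step 7: x=[7.0681] v=[-1.7421]
Step 8: x=[6.8492] v=[-1.4592]
Step 9: x=[6.6902] v=[-1.0599]
Step 10: x=[6.6038] v=[-0.5760]
Step 11: x=[6.5969] v=[-0.0462]
Step 12: x=[6.6700] v=[0.4873]
First v>=0 after going negative at step 12, time=1.8000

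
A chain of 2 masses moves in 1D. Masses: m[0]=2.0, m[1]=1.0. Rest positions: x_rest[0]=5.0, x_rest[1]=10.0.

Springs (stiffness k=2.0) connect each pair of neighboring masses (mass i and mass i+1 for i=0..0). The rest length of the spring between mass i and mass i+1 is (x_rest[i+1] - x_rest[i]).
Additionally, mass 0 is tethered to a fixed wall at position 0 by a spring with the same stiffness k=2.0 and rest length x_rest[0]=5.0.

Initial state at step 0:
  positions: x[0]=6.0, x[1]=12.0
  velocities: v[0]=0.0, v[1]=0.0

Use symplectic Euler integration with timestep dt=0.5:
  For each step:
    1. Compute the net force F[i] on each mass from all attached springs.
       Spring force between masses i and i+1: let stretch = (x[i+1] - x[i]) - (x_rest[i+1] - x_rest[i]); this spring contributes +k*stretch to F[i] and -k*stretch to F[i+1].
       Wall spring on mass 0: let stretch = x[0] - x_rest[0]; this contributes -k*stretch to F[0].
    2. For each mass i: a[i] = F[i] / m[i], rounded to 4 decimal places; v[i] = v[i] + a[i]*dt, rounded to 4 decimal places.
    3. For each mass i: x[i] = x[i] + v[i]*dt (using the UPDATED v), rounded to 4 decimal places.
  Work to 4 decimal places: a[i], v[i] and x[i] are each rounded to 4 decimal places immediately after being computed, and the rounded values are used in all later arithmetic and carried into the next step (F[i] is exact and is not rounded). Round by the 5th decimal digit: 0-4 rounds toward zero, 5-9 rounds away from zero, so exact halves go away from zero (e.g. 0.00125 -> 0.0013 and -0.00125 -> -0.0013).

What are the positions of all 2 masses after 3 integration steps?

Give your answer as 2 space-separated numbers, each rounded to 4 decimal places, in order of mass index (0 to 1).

Answer: 5.5000 10.0625

Derivation:
Step 0: x=[6.0000 12.0000] v=[0.0000 0.0000]
Step 1: x=[6.0000 11.5000] v=[0.0000 -1.0000]
Step 2: x=[5.8750 10.7500] v=[-0.2500 -1.5000]
Step 3: x=[5.5000 10.0625] v=[-0.7500 -1.3750]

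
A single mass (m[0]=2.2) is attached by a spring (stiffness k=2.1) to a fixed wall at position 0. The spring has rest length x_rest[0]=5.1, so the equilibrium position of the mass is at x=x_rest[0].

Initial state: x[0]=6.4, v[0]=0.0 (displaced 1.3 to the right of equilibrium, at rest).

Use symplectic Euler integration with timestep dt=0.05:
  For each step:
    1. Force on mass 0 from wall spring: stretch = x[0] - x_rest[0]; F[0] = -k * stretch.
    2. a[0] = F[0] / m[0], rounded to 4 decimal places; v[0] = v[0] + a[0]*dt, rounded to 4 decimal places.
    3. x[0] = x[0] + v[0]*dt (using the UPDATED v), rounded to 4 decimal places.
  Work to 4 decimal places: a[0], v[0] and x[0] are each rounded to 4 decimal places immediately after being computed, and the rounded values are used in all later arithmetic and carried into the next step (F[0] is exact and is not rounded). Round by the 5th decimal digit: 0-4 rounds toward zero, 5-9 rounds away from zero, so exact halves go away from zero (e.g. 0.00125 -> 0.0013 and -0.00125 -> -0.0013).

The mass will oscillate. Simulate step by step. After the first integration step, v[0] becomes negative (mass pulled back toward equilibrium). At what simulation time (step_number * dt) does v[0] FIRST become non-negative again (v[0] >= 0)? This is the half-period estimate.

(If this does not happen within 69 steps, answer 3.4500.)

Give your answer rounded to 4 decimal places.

Step 0: x=[6.4000] v=[0.0000]
Step 1: x=[6.3969] v=[-0.0620]
Step 2: x=[6.3907] v=[-0.1239]
Step 3: x=[6.3814] v=[-0.1855]
Step 4: x=[6.3691] v=[-0.2467]
Step 5: x=[6.3537] v=[-0.3073]
Step 6: x=[6.3353] v=[-0.3671]
Step 7: x=[6.3140] v=[-0.4261]
Step 8: x=[6.2898] v=[-0.4840]
Step 9: x=[6.2628] v=[-0.5408]
Step 10: x=[6.2330] v=[-0.5963]
Step 11: x=[6.2005] v=[-0.6504]
Step 12: x=[6.1654] v=[-0.7029]
Step 13: x=[6.1277] v=[-0.7538]
Step 14: x=[6.0876] v=[-0.8029]
Step 15: x=[6.0451] v=[-0.8500]
Step 16: x=[6.0003] v=[-0.8951]
Step 17: x=[5.9534] v=[-0.9381]
Step 18: x=[5.9045] v=[-0.9788]
Step 19: x=[5.8536] v=[-1.0172]
Step 20: x=[5.8009] v=[-1.0532]
Step 21: x=[5.7466] v=[-1.0867]
Step 22: x=[5.6907] v=[-1.1176]
Step 23: x=[5.6334] v=[-1.1458]
Step 24: x=[5.5748] v=[-1.1713]
Step 25: x=[5.5151] v=[-1.1940]
Step 26: x=[5.4544] v=[-1.2138]
Step 27: x=[5.3929] v=[-1.2307]
Step 28: x=[5.3307] v=[-1.2447]
Step 29: x=[5.2679] v=[-1.2557]
Step 30: x=[5.2047] v=[-1.2637]
Step 31: x=[5.1413] v=[-1.2687]
Step 32: x=[5.0778] v=[-1.2707]
Step 33: x=[5.0143] v=[-1.2696]
Step 34: x=[4.9510] v=[-1.2655]
Step 35: x=[4.8881] v=[-1.2584]
Step 36: x=[4.8257] v=[-1.2483]
Step 37: x=[4.7639] v=[-1.2352]
Step 38: x=[4.7029] v=[-1.2192]
Step 39: x=[4.6429] v=[-1.2002]
Step 40: x=[4.5840] v=[-1.1784]
Step 41: x=[4.5263] v=[-1.1538]
Step 42: x=[4.4700] v=[-1.1264]
Step 43: x=[4.4152] v=[-1.0963]
Step 44: x=[4.3620] v=[-1.0636]
Step 45: x=[4.3106] v=[-1.0284]
Step 46: x=[4.2611] v=[-0.9907]
Step 47: x=[4.2136] v=[-0.9507]
Step 48: x=[4.1682] v=[-0.9084]
Step 49: x=[4.1250] v=[-0.8639]
Step 50: x=[4.0841] v=[-0.8174]
Step 51: x=[4.0457] v=[-0.7689]
Step 52: x=[4.0098] v=[-0.7186]
Step 53: x=[3.9765] v=[-0.6666]
Step 54: x=[3.9459] v=[-0.6130]
Step 55: x=[3.9180] v=[-0.5579]
Step 56: x=[3.8929] v=[-0.5015]
Step 57: x=[3.8707] v=[-0.4439]
Step 58: x=[3.8514] v=[-0.3852]
Step 59: x=[3.8351] v=[-0.3256]
Step 60: x=[3.8218] v=[-0.2652]
Step 61: x=[3.8116] v=[-0.2042]
Step 62: x=[3.8045] v=[-0.1427]
Step 63: x=[3.8005] v=[-0.0809]
Step 64: x=[3.7996] v=[-0.0189]
Step 65: x=[3.8018] v=[0.0432]
First v>=0 after going negative at step 65, time=3.2500

Answer: 3.2500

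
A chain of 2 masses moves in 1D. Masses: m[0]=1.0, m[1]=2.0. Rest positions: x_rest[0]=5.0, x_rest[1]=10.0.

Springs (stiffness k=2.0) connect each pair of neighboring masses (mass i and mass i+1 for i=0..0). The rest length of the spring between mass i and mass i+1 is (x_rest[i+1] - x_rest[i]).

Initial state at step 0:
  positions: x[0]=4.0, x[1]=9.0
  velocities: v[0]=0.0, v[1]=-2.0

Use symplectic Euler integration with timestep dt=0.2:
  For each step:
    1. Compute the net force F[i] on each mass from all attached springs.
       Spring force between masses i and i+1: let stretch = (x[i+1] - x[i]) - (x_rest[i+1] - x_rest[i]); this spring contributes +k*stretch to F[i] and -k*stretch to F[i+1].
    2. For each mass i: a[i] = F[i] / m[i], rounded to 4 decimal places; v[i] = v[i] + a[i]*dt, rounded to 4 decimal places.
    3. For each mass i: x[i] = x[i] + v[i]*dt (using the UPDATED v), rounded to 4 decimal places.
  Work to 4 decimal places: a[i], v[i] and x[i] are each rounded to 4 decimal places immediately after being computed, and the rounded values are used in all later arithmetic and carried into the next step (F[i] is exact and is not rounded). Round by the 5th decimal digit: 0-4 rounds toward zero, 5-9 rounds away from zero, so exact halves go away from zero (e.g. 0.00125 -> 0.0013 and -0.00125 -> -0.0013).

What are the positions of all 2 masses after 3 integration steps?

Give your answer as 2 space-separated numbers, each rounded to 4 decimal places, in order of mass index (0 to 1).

Step 0: x=[4.0000 9.0000] v=[0.0000 -2.0000]
Step 1: x=[4.0000 8.6000] v=[0.0000 -2.0000]
Step 2: x=[3.9680 8.2160] v=[-0.1600 -1.9200]
Step 3: x=[3.8758 7.8621] v=[-0.4608 -1.7696]

Answer: 3.8758 7.8621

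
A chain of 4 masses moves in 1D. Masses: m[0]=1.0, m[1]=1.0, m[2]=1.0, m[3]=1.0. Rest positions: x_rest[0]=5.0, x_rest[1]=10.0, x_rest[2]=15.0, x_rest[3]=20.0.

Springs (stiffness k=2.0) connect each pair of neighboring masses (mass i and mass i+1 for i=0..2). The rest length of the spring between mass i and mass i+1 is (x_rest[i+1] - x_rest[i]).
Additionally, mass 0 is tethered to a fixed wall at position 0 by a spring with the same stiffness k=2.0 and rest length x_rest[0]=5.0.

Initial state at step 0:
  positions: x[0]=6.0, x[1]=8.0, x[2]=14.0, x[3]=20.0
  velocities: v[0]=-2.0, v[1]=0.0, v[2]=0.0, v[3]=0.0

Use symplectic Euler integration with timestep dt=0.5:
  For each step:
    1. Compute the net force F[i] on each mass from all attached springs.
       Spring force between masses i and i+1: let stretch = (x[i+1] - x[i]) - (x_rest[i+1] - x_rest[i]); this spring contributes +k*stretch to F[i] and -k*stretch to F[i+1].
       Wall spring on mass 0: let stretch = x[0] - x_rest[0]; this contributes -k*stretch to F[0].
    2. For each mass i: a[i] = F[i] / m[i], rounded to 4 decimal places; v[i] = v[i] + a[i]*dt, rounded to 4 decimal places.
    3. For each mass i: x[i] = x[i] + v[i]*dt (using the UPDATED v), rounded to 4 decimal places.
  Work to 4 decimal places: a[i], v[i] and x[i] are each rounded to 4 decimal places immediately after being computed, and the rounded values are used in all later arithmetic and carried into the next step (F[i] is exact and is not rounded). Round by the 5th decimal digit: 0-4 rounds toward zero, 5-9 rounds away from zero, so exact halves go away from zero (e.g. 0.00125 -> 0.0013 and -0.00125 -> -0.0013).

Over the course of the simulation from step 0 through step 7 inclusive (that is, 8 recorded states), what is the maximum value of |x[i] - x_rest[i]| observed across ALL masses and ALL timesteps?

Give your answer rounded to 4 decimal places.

Step 0: x=[6.0000 8.0000 14.0000 20.0000] v=[-2.0000 0.0000 0.0000 0.0000]
Step 1: x=[3.0000 10.0000 14.0000 19.5000] v=[-6.0000 4.0000 0.0000 -1.0000]
Step 2: x=[2.0000 10.5000 14.7500 18.7500] v=[-2.0000 1.0000 1.5000 -1.5000]
Step 3: x=[4.2500 8.8750 15.3750 18.5000] v=[4.5000 -3.2500 1.2500 -0.5000]
Step 4: x=[6.6875 8.1875 14.3125 19.1875] v=[4.8750 -1.3750 -2.1250 1.3750]
Step 5: x=[6.5313 9.8125 12.6250 19.9375] v=[-0.3125 3.2500 -3.3750 1.5000]
Step 6: x=[4.7500 11.2032 13.1875 19.5313] v=[-3.5626 2.7813 1.1250 -0.8125]
Step 7: x=[3.8203 10.3594 15.9298 18.4532] v=[-1.8594 -1.6876 5.4845 -2.1563]
Max displacement = 3.0000

Answer: 3.0000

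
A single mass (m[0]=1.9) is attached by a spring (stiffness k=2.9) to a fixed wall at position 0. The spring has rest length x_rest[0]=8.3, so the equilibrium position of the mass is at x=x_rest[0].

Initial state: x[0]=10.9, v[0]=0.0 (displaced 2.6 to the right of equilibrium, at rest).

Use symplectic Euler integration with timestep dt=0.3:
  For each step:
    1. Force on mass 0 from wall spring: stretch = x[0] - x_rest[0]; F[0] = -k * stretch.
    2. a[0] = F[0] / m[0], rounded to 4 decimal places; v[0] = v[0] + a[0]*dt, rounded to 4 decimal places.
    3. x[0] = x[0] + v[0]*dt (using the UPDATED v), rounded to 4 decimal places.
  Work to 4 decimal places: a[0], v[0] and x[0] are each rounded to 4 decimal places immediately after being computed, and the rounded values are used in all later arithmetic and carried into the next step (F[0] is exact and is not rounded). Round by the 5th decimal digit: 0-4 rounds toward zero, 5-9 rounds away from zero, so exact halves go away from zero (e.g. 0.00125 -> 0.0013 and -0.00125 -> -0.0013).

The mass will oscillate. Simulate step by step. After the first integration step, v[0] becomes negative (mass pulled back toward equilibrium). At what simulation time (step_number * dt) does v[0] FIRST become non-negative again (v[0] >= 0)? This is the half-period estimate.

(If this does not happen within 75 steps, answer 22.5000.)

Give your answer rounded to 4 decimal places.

Answer: 2.7000

Derivation:
Step 0: x=[10.9000] v=[0.0000]
Step 1: x=[10.5429] v=[-1.1905]
Step 2: x=[9.8777] v=[-2.2175]
Step 3: x=[8.9957] v=[-2.9399]
Step 4: x=[8.0182] v=[-3.2585]
Step 5: x=[7.0794] v=[-3.1295]
Step 6: x=[6.3082] v=[-2.5706]
Step 7: x=[5.8106] v=[-1.6586]
Step 8: x=[5.6550] v=[-0.5187]
Step 9: x=[5.8627] v=[0.6924]
First v>=0 after going negative at step 9, time=2.7000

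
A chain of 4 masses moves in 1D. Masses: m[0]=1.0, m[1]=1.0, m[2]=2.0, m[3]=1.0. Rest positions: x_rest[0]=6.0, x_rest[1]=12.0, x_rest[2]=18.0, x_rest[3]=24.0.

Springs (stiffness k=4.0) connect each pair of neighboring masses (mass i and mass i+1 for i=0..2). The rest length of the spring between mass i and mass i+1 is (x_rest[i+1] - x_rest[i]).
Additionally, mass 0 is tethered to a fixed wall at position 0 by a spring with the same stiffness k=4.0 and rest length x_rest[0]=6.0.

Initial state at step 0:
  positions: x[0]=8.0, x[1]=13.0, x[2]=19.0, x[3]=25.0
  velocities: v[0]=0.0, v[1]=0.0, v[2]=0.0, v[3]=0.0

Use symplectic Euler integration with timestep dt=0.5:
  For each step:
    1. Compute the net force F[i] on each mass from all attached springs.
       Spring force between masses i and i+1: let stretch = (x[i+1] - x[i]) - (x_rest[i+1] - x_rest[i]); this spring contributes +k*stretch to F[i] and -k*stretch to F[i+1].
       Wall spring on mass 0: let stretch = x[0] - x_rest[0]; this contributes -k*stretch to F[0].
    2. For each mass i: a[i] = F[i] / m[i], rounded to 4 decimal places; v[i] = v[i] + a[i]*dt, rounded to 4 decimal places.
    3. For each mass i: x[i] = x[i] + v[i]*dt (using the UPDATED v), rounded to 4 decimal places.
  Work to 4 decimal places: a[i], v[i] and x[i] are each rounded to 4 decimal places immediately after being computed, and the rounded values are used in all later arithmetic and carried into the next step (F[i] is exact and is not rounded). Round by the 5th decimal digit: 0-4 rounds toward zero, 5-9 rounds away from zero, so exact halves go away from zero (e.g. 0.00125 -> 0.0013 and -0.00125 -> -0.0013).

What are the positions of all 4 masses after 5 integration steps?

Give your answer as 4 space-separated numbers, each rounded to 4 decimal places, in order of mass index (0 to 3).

Answer: 7.5000 11.5000 18.2500 23.0000

Derivation:
Step 0: x=[8.0000 13.0000 19.0000 25.0000] v=[0.0000 0.0000 0.0000 0.0000]
Step 1: x=[5.0000 14.0000 19.0000 25.0000] v=[-6.0000 2.0000 0.0000 0.0000]
Step 2: x=[6.0000 11.0000 19.5000 25.0000] v=[2.0000 -6.0000 1.0000 0.0000]
Step 3: x=[6.0000 11.5000 18.5000 25.5000] v=[0.0000 1.0000 -2.0000 1.0000]
Step 4: x=[5.5000 13.5000 17.5000 25.0000] v=[-1.0000 4.0000 -2.0000 -1.0000]
Step 5: x=[7.5000 11.5000 18.2500 23.0000] v=[4.0000 -4.0000 1.5000 -4.0000]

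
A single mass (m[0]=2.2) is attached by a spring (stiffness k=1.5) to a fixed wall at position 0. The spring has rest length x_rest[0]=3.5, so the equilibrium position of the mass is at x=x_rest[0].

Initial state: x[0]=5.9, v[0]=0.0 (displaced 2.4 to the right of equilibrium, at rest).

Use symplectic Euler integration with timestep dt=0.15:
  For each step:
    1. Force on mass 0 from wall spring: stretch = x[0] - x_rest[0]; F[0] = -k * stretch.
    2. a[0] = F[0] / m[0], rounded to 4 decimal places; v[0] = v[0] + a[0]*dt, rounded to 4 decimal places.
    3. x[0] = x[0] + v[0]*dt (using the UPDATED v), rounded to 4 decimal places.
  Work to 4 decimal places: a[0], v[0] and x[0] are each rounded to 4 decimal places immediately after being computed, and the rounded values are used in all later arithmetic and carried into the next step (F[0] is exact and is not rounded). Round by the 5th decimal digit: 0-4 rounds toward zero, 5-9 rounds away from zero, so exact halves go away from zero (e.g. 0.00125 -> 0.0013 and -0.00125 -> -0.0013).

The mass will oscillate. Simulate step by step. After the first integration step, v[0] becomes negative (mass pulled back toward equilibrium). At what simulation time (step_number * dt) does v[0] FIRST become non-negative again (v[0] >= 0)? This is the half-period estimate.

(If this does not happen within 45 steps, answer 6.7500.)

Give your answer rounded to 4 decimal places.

Step 0: x=[5.9000] v=[0.0000]
Step 1: x=[5.8632] v=[-0.2455]
Step 2: x=[5.7901] v=[-0.4872]
Step 3: x=[5.6819] v=[-0.7214]
Step 4: x=[5.5402] v=[-0.9446]
Step 5: x=[5.3672] v=[-1.1533]
Step 6: x=[5.1656] v=[-1.3443]
Step 7: x=[4.9384] v=[-1.5146]
Step 8: x=[4.6891] v=[-1.6617]
Step 9: x=[4.4216] v=[-1.7833]
Step 10: x=[4.1400] v=[-1.8776]
Step 11: x=[3.8485] v=[-1.9431]
Step 12: x=[3.5517] v=[-1.9787]
Step 13: x=[3.2541] v=[-1.9840]
Step 14: x=[2.9603] v=[-1.9588]
Step 15: x=[2.6748] v=[-1.9036]
Step 16: x=[2.4019] v=[-1.8192]
Step 17: x=[2.1459] v=[-1.7069]
Step 18: x=[1.9106] v=[-1.5684]
Step 19: x=[1.6997] v=[-1.4058]
Step 20: x=[1.5164] v=[-1.2217]
Step 21: x=[1.3636] v=[-1.0188]
Step 22: x=[1.2436] v=[-0.8003]
Step 23: x=[1.1582] v=[-0.5695]
Step 24: x=[1.1087] v=[-0.3300]
Step 25: x=[1.0959] v=[-0.0854]
Step 26: x=[1.1200] v=[0.1605]
First v>=0 after going negative at step 26, time=3.9000

Answer: 3.9000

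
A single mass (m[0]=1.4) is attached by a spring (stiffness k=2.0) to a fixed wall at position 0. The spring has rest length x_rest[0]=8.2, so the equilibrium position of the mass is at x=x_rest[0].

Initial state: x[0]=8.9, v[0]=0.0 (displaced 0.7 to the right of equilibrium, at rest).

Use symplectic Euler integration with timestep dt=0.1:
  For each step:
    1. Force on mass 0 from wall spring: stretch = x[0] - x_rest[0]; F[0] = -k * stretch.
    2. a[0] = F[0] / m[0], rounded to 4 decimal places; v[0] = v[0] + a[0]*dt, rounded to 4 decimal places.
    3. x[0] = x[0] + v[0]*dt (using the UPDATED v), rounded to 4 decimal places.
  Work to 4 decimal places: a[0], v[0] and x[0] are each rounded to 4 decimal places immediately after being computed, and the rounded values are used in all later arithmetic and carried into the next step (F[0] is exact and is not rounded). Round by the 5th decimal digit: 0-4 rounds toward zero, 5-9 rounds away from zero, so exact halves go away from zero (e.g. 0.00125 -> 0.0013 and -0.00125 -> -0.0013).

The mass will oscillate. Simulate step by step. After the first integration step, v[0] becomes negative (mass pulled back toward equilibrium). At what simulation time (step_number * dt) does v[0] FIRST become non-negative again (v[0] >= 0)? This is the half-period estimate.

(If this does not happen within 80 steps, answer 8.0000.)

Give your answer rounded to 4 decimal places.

Step 0: x=[8.9000] v=[0.0000]
Step 1: x=[8.8900] v=[-0.1000]
Step 2: x=[8.8701] v=[-0.1986]
Step 3: x=[8.8407] v=[-0.2943]
Step 4: x=[8.8021] v=[-0.3858]
Step 5: x=[8.7549] v=[-0.4718]
Step 6: x=[8.6998] v=[-0.5511]
Step 7: x=[8.6376] v=[-0.6225]
Step 8: x=[8.5691] v=[-0.6850]
Step 9: x=[8.4953] v=[-0.7377]
Step 10: x=[8.4173] v=[-0.7799]
Step 11: x=[8.3362] v=[-0.8109]
Step 12: x=[8.2532] v=[-0.8304]
Step 13: x=[8.1694] v=[-0.8380]
Step 14: x=[8.0860] v=[-0.8336]
Step 15: x=[8.0043] v=[-0.8173]
Step 16: x=[7.9254] v=[-0.7893]
Step 17: x=[7.8504] v=[-0.7501]
Step 18: x=[7.7804] v=[-0.7002]
Step 19: x=[7.7164] v=[-0.6403]
Step 20: x=[7.6593] v=[-0.5712]
Step 21: x=[7.6099] v=[-0.4940]
Step 22: x=[7.5689] v=[-0.4097]
Step 23: x=[7.5370] v=[-0.3195]
Step 24: x=[7.5145] v=[-0.2248]
Step 25: x=[7.5018] v=[-0.1269]
Step 26: x=[7.4991] v=[-0.0272]
Step 27: x=[7.5064] v=[0.0729]
First v>=0 after going negative at step 27, time=2.7000

Answer: 2.7000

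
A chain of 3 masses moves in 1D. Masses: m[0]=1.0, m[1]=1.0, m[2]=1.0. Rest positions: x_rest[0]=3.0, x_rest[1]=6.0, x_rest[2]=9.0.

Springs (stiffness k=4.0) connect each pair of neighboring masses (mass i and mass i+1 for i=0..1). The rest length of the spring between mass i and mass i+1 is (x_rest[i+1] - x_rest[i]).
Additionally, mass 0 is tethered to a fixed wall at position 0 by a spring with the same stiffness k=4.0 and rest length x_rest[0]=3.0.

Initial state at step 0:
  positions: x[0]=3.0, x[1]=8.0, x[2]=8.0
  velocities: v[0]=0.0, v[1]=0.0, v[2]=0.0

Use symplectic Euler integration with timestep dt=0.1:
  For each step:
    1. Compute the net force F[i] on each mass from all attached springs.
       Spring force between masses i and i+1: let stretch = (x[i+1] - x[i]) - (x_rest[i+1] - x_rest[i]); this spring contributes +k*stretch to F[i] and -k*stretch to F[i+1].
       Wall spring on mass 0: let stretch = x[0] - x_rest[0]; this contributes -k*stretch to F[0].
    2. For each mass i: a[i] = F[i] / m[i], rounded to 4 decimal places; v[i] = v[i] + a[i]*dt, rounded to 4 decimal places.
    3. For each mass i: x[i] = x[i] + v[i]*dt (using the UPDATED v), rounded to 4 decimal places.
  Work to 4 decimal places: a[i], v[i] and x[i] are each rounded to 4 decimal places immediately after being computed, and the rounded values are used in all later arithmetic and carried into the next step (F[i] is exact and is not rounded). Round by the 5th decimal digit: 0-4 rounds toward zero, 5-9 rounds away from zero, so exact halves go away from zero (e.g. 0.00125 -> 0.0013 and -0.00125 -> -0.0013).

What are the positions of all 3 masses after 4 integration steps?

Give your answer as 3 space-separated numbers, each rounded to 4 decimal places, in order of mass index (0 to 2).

Answer: 3.5985 6.3393 9.0182

Derivation:
Step 0: x=[3.0000 8.0000 8.0000] v=[0.0000 0.0000 0.0000]
Step 1: x=[3.0800 7.8000 8.1200] v=[0.8000 -2.0000 1.2000]
Step 2: x=[3.2256 7.4240 8.3472] v=[1.4560 -3.7600 2.2720]
Step 3: x=[3.4101 6.9170 8.6575] v=[1.8451 -5.0701 3.1027]
Step 4: x=[3.5985 6.3393 9.0182] v=[1.8838 -5.7767 3.6065]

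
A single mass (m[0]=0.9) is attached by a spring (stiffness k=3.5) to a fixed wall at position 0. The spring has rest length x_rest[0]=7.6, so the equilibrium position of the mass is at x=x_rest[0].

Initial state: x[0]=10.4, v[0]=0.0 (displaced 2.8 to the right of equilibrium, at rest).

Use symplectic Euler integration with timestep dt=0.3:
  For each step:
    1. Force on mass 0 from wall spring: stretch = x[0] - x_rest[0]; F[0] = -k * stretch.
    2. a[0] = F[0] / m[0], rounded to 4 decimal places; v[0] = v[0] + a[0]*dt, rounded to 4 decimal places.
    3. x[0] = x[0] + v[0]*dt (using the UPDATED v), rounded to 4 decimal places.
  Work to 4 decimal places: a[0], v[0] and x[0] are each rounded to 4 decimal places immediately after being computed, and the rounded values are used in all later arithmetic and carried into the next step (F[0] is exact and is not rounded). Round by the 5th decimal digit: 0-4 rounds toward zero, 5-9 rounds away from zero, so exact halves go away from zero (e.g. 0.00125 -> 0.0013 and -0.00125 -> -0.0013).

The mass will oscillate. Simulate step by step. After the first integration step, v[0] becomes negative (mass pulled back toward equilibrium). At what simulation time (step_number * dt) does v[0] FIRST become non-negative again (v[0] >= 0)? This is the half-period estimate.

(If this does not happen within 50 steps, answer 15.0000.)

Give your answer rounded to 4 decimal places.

Step 0: x=[10.4000] v=[0.0000]
Step 1: x=[9.4200] v=[-3.2667]
Step 2: x=[7.8030] v=[-5.3900]
Step 3: x=[6.1150] v=[-5.6268]
Step 4: x=[4.9467] v=[-3.8943]
Step 5: x=[4.7071] v=[-0.7988]
Step 6: x=[5.4800] v=[2.5763]
First v>=0 after going negative at step 6, time=1.8000

Answer: 1.8000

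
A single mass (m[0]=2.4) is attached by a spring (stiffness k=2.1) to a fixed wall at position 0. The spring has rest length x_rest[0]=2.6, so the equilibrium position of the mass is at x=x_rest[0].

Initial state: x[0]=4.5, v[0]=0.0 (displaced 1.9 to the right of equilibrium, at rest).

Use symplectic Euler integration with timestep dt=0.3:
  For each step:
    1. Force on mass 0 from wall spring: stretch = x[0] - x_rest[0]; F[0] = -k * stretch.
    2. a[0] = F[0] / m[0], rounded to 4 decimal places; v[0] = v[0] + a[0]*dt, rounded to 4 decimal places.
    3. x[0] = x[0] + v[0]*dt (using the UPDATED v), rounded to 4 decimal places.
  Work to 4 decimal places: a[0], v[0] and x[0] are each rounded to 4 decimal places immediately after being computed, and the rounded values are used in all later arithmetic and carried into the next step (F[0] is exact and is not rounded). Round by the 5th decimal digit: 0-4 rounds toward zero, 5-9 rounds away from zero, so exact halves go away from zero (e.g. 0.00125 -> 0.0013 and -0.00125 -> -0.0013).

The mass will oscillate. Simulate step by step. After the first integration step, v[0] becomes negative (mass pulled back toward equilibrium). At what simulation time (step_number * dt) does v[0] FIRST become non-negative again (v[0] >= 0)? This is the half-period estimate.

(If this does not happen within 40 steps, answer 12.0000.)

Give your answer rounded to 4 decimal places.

Step 0: x=[4.5000] v=[0.0000]
Step 1: x=[4.3504] v=[-0.4988]
Step 2: x=[4.0629] v=[-0.9583]
Step 3: x=[3.6602] v=[-1.3423]
Step 4: x=[3.1740] v=[-1.6206]
Step 5: x=[2.6426] v=[-1.7713]
Step 6: x=[2.1079] v=[-1.7825]
Step 7: x=[1.6119] v=[-1.6533]
Step 8: x=[1.1937] v=[-1.3939]
Step 9: x=[0.8863] v=[-1.0248]
Step 10: x=[0.7138] v=[-0.5750]
Step 11: x=[0.6898] v=[-0.0799]
Step 12: x=[0.8163] v=[0.4215]
First v>=0 after going negative at step 12, time=3.6000

Answer: 3.6000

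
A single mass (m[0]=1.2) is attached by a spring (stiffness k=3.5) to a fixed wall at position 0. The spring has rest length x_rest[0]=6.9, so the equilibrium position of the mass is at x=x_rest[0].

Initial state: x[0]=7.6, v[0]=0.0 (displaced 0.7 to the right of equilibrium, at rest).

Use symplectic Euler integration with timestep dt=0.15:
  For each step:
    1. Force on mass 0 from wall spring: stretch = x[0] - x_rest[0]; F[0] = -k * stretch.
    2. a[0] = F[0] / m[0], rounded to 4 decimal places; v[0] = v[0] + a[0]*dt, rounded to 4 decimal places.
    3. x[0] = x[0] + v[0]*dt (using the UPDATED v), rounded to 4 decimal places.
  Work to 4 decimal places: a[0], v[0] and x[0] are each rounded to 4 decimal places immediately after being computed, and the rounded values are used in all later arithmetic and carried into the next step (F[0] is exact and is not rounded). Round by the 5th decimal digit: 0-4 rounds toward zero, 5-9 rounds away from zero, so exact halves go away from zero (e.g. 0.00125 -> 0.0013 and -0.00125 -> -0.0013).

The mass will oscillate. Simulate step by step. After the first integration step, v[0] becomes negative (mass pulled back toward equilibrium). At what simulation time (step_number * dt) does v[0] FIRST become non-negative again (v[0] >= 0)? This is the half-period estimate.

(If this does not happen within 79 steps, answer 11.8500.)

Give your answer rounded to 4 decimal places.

Step 0: x=[7.6000] v=[0.0000]
Step 1: x=[7.5541] v=[-0.3063]
Step 2: x=[7.4652] v=[-0.5925]
Step 3: x=[7.3392] v=[-0.8398]
Step 4: x=[7.1844] v=[-1.0320]
Step 5: x=[7.0109] v=[-1.1564]
Step 6: x=[6.8302] v=[-1.2049]
Step 7: x=[6.6540] v=[-1.1744]
Step 8: x=[6.4940] v=[-1.0668]
Step 9: x=[6.3606] v=[-0.8892]
Step 10: x=[6.2626] v=[-0.6532]
Step 11: x=[6.2065] v=[-0.3743]
Step 12: x=[6.1959] v=[-0.0709]
Step 13: x=[6.2315] v=[0.2371]
First v>=0 after going negative at step 13, time=1.9500

Answer: 1.9500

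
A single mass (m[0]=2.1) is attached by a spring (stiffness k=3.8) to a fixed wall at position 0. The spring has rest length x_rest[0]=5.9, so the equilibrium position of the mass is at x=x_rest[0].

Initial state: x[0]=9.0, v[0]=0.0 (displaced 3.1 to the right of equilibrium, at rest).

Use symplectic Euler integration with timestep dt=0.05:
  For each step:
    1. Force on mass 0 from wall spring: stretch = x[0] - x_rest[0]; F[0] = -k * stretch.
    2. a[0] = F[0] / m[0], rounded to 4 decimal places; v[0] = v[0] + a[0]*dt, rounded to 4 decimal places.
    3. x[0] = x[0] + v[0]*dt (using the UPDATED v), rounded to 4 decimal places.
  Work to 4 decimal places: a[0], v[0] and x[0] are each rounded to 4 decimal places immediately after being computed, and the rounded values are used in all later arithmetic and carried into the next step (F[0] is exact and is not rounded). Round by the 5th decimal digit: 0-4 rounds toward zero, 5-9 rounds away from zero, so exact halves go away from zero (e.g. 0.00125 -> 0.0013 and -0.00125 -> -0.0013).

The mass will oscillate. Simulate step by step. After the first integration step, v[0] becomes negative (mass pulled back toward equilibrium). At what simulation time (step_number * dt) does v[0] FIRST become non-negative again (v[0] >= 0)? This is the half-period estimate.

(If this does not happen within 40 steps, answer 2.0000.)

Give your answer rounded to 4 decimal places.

Step 0: x=[9.0000] v=[0.0000]
Step 1: x=[8.9860] v=[-0.2805]
Step 2: x=[8.9580] v=[-0.5597]
Step 3: x=[8.9162] v=[-0.8364]
Step 4: x=[8.8607] v=[-1.1093]
Step 5: x=[8.7918] v=[-1.3772]
Step 6: x=[8.7099] v=[-1.6388]
Step 7: x=[8.6153] v=[-1.8930]
Step 8: x=[8.5084] v=[-2.1387]
Step 9: x=[8.3897] v=[-2.3747]
Step 10: x=[8.2597] v=[-2.6000]
Step 11: x=[8.1190] v=[-2.8135]
Step 12: x=[7.9683] v=[-3.0143]
Step 13: x=[7.8082] v=[-3.2014]
Step 14: x=[7.6395] v=[-3.3740]
Step 15: x=[7.4629] v=[-3.5314]
Step 16: x=[7.2793] v=[-3.6728]
Step 17: x=[7.0894] v=[-3.7976]
Step 18: x=[6.8941] v=[-3.9052]
Step 19: x=[6.6943] v=[-3.9951]
Step 20: x=[6.4910] v=[-4.0670]
Step 21: x=[6.2850] v=[-4.1205]
Step 22: x=[6.0772] v=[-4.1553]
Step 23: x=[5.8686] v=[-4.1713]
Step 24: x=[5.6602] v=[-4.1685]
Step 25: x=[5.4529] v=[-4.1468]
Step 26: x=[5.2476] v=[-4.1064]
Step 27: x=[5.0452] v=[-4.0474]
Step 28: x=[4.8467] v=[-3.9701]
Step 29: x=[4.6530] v=[-3.8748]
Step 30: x=[4.4649] v=[-3.7620]
Step 31: x=[4.2833] v=[-3.6322]
Step 32: x=[4.1090] v=[-3.4859]
Step 33: x=[3.9428] v=[-3.3239]
Step 34: x=[3.7855] v=[-3.1468]
Step 35: x=[3.6377] v=[-2.9555]
Step 36: x=[3.5002] v=[-2.7508]
Step 37: x=[3.3735] v=[-2.5337]
Step 38: x=[3.2582] v=[-2.3051]
Step 39: x=[3.1549] v=[-2.0661]
Step 40: x=[3.0640] v=[-1.8177]
v[0] did not become non-negative within 40 steps; using fallback time=2.0000

Answer: 2.0000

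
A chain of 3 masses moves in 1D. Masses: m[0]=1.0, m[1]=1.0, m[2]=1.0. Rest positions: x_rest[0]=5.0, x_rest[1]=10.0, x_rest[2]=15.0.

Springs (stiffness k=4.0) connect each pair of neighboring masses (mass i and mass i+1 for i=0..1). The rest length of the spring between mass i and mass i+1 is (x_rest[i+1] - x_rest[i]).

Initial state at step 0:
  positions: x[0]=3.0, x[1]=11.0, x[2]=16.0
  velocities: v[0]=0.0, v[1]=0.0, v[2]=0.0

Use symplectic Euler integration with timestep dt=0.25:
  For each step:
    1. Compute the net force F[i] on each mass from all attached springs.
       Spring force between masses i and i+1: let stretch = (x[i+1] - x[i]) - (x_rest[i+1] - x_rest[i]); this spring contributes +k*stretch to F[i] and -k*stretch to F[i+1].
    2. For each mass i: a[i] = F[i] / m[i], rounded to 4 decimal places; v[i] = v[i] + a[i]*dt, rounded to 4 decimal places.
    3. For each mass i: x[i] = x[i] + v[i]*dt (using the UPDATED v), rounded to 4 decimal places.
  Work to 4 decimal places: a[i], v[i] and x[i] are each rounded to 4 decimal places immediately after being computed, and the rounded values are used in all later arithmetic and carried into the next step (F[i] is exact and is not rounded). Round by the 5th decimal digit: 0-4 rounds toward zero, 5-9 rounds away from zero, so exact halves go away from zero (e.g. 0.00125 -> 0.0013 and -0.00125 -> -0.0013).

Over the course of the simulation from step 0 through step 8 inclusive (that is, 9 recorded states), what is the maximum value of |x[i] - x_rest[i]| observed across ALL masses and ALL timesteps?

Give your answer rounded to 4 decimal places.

Answer: 2.0300

Derivation:
Step 0: x=[3.0000 11.0000 16.0000] v=[0.0000 0.0000 0.0000]
Step 1: x=[3.7500 10.2500 16.0000] v=[3.0000 -3.0000 0.0000]
Step 2: x=[4.8750 9.3125 15.8125] v=[4.5000 -3.7500 -0.7500]
Step 3: x=[5.8594 8.8906 15.2500] v=[3.9375 -1.6875 -2.2500]
Step 4: x=[6.3516 9.3008 14.3477] v=[1.9687 1.6407 -3.6094]
Step 5: x=[6.3311 10.2354 13.4336] v=[-0.0821 3.7384 -3.6563]
Step 6: x=[6.0367 10.9935 12.9700] v=[-1.1778 3.0323 -1.8545]
Step 7: x=[5.7315 11.0065 13.2623] v=[-1.2210 0.0520 1.1690]
Step 8: x=[5.4950 10.2647 14.2406] v=[-0.9460 -2.9672 3.9132]
Max displacement = 2.0300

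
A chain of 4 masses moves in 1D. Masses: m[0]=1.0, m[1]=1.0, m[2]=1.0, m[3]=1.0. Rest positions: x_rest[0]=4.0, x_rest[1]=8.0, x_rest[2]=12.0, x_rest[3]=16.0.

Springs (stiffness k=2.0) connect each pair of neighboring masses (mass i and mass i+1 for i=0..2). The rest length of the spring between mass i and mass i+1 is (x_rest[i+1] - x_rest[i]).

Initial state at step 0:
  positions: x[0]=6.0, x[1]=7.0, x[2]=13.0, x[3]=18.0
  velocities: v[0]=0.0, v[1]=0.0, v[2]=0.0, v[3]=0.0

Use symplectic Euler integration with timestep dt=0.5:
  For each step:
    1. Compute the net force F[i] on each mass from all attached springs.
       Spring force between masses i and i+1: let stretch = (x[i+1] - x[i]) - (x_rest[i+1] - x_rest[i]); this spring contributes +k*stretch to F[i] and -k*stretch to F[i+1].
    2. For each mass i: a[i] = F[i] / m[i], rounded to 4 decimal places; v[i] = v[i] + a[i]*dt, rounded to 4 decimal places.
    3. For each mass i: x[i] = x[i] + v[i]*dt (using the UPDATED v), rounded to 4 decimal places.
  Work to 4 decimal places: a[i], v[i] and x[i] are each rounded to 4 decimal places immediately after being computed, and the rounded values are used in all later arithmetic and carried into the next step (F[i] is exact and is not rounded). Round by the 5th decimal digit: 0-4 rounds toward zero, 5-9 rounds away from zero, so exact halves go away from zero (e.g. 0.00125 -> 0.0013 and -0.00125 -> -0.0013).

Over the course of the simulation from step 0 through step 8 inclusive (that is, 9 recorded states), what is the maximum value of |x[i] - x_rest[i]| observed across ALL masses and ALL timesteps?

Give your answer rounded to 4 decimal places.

Step 0: x=[6.0000 7.0000 13.0000 18.0000] v=[0.0000 0.0000 0.0000 0.0000]
Step 1: x=[4.5000 9.5000 12.5000 17.5000] v=[-3.0000 5.0000 -1.0000 -1.0000]
Step 2: x=[3.5000 11.0000 13.0000 16.5000] v=[-2.0000 3.0000 1.0000 -2.0000]
Step 3: x=[4.2500 9.7500 14.2500 15.7500] v=[1.5000 -2.5000 2.5000 -1.5000]
Step 4: x=[5.7500 8.0000 14.0000 16.2500] v=[3.0000 -3.5000 -0.5000 1.0000]
Step 5: x=[6.3750 8.1250 11.8750 17.6250] v=[1.2500 0.2500 -4.2500 2.7500]
Step 6: x=[5.8750 9.2500 10.7500 18.1250] v=[-1.0000 2.2500 -2.2500 1.0000]
Step 7: x=[5.0625 9.4375 12.5625 16.9375] v=[-1.6250 0.3750 3.6250 -2.3750]
Step 8: x=[4.4375 9.0000 15.0000 15.5625] v=[-1.2500 -0.8750 4.8750 -2.7500]
Max displacement = 3.0000

Answer: 3.0000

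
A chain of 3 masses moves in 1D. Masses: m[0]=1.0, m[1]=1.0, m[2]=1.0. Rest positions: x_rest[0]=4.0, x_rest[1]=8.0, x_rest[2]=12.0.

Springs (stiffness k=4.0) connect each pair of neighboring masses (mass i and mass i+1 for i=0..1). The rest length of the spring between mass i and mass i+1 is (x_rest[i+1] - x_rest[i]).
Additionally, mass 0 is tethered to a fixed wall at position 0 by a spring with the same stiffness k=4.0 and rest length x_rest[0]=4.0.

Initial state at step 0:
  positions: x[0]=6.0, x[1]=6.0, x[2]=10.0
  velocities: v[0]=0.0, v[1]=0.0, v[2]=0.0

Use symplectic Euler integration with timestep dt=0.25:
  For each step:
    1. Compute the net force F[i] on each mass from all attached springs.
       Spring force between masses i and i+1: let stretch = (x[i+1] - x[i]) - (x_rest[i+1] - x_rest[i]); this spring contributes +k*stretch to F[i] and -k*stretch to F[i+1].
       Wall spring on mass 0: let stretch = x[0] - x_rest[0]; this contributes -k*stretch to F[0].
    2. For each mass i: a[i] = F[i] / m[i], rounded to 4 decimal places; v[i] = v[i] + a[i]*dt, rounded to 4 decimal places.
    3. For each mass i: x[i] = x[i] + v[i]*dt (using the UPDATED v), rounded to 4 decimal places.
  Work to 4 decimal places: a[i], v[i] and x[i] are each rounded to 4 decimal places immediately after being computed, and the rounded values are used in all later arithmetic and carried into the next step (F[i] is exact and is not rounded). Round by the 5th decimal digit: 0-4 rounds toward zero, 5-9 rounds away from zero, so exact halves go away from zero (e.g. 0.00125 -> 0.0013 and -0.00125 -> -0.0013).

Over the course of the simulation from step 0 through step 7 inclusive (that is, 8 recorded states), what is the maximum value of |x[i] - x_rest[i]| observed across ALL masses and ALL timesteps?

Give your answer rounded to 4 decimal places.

Answer: 2.7187

Derivation:
Step 0: x=[6.0000 6.0000 10.0000] v=[0.0000 0.0000 0.0000]
Step 1: x=[4.5000 7.0000 10.0000] v=[-6.0000 4.0000 0.0000]
Step 2: x=[2.5000 8.1250 10.2500] v=[-8.0000 4.5000 1.0000]
Step 3: x=[1.2813 8.3750 10.9688] v=[-4.8750 1.0000 2.8750]
Step 4: x=[1.5157 7.5000 12.0391] v=[0.9374 -3.4999 4.2812]
Step 5: x=[2.8672 6.2637 12.9746] v=[5.4060 -4.9451 3.7421]
Step 6: x=[4.3510 5.8560 13.2324] v=[5.9353 -1.6307 1.0312]
Step 7: x=[5.1233 6.9162 12.6461] v=[3.0893 4.2407 -2.3452]
Max displacement = 2.7187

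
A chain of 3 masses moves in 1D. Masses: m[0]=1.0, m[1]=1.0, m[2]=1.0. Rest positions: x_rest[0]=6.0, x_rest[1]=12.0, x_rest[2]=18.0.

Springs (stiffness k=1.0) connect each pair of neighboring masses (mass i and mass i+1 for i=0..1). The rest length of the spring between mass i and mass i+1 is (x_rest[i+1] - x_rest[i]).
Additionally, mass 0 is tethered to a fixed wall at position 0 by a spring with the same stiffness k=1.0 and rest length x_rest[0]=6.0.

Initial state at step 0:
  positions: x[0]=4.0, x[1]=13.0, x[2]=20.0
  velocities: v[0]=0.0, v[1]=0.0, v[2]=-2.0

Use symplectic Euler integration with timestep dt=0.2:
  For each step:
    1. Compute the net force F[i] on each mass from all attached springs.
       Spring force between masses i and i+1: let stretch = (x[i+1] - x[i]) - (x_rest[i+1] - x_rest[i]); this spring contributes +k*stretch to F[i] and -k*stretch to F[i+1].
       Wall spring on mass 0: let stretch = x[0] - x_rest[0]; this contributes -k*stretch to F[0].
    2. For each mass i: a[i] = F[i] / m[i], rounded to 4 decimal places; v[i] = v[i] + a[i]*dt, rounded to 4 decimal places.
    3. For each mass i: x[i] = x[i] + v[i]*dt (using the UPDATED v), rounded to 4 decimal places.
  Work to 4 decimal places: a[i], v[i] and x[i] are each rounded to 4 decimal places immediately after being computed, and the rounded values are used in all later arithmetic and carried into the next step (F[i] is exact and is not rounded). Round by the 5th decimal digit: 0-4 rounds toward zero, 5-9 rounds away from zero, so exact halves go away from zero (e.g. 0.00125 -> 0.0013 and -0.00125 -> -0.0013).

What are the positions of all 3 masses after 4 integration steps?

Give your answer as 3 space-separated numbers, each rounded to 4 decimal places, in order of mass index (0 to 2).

Answer: 5.7224 12.2306 18.1324

Derivation:
Step 0: x=[4.0000 13.0000 20.0000] v=[0.0000 0.0000 -2.0000]
Step 1: x=[4.2000 12.9200 19.5600] v=[1.0000 -0.4000 -2.2000]
Step 2: x=[4.5808 12.7568 19.0944] v=[1.9040 -0.8160 -2.3280]
Step 3: x=[5.1054 12.5201 18.6153] v=[2.6230 -1.1837 -2.3955]
Step 4: x=[5.7224 12.2306 18.1324] v=[3.0849 -1.4476 -2.4145]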